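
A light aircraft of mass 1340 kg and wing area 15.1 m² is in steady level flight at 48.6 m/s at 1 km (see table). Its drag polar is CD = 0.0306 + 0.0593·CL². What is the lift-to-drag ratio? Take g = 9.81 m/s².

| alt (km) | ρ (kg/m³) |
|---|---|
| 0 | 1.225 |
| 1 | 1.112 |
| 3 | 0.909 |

L/D = 11.7

At 1 km, from the table: ρ = 1.112 kg/m³.
In steady level flight, lift balances weight: W = mg = 1340 × 9.81 = 13145 N.
q = ½ρv² = ½ × 1.112 × 48.6² = 1313 Pa.
Required CL = L/(qS) = 13145/(1313·15.1) = 0.6629.
CD = 0.0306 + 0.0593 × 0.6629² = 0.05666.
L/D = CL/CD = 0.6629 / 0.05666 = 11.7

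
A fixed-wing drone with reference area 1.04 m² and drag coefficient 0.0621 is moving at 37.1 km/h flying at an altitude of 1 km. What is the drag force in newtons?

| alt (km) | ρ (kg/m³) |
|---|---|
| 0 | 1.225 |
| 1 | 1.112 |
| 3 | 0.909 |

D = 3.81 N

At 1 km, from the table: ρ = 1.112 kg/m³.
Convert speed: v = 37.1 km/h ÷ 3.6 = 10.31 m/s.
D = ½ρv²S·CD = ½ × 1.112 × 10.31² × 1.04 × 0.0621 = 3.81 N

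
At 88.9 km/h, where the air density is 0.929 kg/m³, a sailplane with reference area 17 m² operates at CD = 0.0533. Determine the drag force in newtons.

D = 257 N

Convert speed: v = 88.9 km/h ÷ 3.6 = 24.69 m/s.
D = ½ρv²S·CD = ½ × 0.929 × 24.69² × 17 × 0.0533 = 257 N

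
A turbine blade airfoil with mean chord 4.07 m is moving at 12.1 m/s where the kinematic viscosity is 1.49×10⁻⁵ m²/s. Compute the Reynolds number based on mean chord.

Re = v·c/ν = 12.1 × 4.07 / (1.49×10⁻⁵) = 3.31×10^6

Re = 3.31×10^6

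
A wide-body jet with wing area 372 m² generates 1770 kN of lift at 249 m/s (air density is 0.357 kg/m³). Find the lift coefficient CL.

CL = 0.43

From L = ½ρv²S·CL, rearranging gives CL = 2L/(ρv²S).
CL = 2 × 1.77×10^6 / (0.357 × 249² × 372) = 0.43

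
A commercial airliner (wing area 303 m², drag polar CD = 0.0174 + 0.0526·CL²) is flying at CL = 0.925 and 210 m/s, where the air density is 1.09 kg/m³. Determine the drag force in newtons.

D = 4.54×10^5 N

CD = 0.0174 + 0.0526 × 0.925² = 0.06241
D = ½ρv²S·CD = ½ × 1.09 × 210² × 303 × 0.06241 = 4.54×10^5 N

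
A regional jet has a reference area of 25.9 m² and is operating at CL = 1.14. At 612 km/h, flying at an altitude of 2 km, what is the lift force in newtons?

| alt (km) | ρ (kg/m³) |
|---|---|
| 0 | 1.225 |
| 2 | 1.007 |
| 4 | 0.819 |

At 2 km, from the table: ρ = 1.007 kg/m³.
Convert speed: v = 612 km/h ÷ 3.6 = 170 m/s.
Dynamic pressure q = ½ρv² = ½ × 1.007 × 170² = 14550 Pa.
L = q·S·CL = 14550 × 25.9 × 1.14 = 4.3×10^5 N ≈ 430 kN

L = 4.3×10^5 N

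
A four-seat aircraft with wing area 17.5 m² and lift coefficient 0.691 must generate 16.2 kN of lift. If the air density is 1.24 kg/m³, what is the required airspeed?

v = 46.5 m/s

L = ½ρv²S·CL ⇒ v = √(2L/(ρ·S·CL))
v = √(2 × 16200 / (1.24 × 17.5 × 0.691)) = √2161 = 46.5 m/s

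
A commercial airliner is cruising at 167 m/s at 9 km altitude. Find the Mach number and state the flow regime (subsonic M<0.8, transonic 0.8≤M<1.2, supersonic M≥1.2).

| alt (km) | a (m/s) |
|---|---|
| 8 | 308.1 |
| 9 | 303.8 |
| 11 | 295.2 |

M = 0.55 (subsonic)

At 9 km, from the table: a = 303.8 m/s.
M = v/a = 167 / 303.8 = 0.55
M = 0.55 → subsonic.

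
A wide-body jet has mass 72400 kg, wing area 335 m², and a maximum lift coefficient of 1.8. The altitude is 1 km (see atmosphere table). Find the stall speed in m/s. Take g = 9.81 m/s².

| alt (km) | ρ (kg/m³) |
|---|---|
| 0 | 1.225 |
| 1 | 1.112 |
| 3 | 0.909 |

At 1 km, from the table: ρ = 1.112 kg/m³.
Weight W = mg = 72400 × 9.81 = 7.102×10^5 N.
V_stall = √(2W/(ρ·S·CL,max)) = √(2 × 7.102×10^5 / (1.112 × 335 × 1.8))
V_stall = √2118 = 46 m/s

V_stall = 46 m/s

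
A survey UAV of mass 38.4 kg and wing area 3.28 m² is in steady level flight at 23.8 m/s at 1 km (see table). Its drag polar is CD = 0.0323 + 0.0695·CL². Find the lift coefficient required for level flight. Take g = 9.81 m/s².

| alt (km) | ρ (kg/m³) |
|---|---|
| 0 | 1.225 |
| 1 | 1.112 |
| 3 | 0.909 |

At 1 km, from the table: ρ = 1.112 kg/m³.
Weight W = mg = 38.4 × 9.81 = 376.7 N; in level flight L = W.
q = ½ρv² = ½ × 1.112 × 23.8² = 314.9 Pa.
Required CL = L/(qS) = 376.7/(314.9·3.28) = 0.3647.

CL = 0.365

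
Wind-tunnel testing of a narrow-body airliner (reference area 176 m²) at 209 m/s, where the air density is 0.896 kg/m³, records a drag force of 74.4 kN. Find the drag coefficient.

From D = ½ρv²S·CD, rearranging gives CD = 2D/(ρv²S).
CD = 2 × 74400 / (0.896 × 209² × 176) = 0.0216

CD = 0.0216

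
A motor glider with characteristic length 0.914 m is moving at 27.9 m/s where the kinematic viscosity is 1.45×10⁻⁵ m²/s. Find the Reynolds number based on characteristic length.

Re = v·c/ν = 27.9 × 0.914 / (1.45×10⁻⁵) = 1.76×10^6

Re = 1.76×10^6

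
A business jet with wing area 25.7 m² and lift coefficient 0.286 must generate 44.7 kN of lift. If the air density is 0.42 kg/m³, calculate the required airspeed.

L = ½ρv²S·CL ⇒ v = √(2L/(ρ·S·CL))
v = √(2 × 44700 / (0.42 × 25.7 × 0.286)) = √28960 = 170 m/s

v = 170 m/s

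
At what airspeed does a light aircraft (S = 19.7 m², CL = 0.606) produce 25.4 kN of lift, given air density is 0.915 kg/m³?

v = 68.2 m/s

L = ½ρv²S·CL ⇒ v = √(2L/(ρ·S·CL))
v = √(2 × 25400 / (0.915 × 19.7 × 0.606)) = √4651 = 68.2 m/s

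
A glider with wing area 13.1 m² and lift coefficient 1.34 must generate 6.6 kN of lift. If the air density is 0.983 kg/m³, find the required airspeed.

v = 27.7 m/s

L = ½ρv²S·CL ⇒ v = √(2L/(ρ·S·CL))
v = √(2 × 6600 / (0.983 × 13.1 × 1.34)) = √765 = 27.7 m/s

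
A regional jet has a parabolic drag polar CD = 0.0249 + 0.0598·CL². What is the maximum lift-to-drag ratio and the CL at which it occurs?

For CD = CD0 + K·CL², (L/D)max occurs at CL* = √(CD0/K) and equals 1/(2√(K·CD0)).
(L/D)max = 1/(2√(0.0598 × 0.0249)) = 1/(2 × 0.03859) = 13
CL* = √(0.0249/0.0598) = 0.645

(L/D)max = 13, at CL = 0.645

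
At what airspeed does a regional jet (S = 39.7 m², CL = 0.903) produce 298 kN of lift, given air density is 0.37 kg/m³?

L = ½ρv²S·CL ⇒ v = √(2L/(ρ·S·CL))
v = √(2 × 2.98×10^5 / (0.37 × 39.7 × 0.903)) = √44930 = 212 m/s

v = 212 m/s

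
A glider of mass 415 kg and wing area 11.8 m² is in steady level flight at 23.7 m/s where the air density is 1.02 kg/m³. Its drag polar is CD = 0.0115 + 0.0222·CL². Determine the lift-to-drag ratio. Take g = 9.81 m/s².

Level flight ⇒ L = W = m·g = 415 × 9.81 = 4071.2 N.
Dynamic pressure q = 0.5 × 1.02 × 23.7² = 286.5 Pa.
CL = 2W/(ρv²S) = 2×4071.2/(1.02×23.7²×11.8) = 1.204.
CD = 0.0115 + 0.0222 × 1.204² = 0.0437.
L/D = CL/CD = 1.204 / 0.0437 = 27.6

L/D = 27.6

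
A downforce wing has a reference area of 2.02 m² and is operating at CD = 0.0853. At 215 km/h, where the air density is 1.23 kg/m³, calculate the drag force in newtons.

Convert speed: v = 215 km/h ÷ 3.6 = 59.72 m/s.
Dynamic pressure q = ½ρv² = ½ × 1.23 × 59.72² = 2194 Pa.
D = q·S·CD = 2194 × 2.02 × 0.0853 = 378 N

D = 378 N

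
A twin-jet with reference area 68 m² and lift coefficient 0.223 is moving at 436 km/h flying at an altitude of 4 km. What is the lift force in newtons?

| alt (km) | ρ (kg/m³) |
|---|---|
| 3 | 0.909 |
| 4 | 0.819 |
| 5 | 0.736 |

L = 91100 N

At 4 km, from the table: ρ = 0.819 kg/m³.
Convert speed: v = 436 km/h ÷ 3.6 = 121.1 m/s.
L = ½ρv²S·CL = ½ × 0.819 × 121.1² × 68 × 0.223 = 91100 N ≈ 91.1 kN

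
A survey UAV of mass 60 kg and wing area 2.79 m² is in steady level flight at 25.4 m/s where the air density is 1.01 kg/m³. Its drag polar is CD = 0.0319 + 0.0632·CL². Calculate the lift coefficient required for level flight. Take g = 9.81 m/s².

CL = 0.648

Weight W = mg = 60 × 9.81 = 588.6 N; in level flight L = W.
Dynamic pressure q = 0.5 × 1.01 × 25.4² = 325.8 Pa.
Required CL = L/(qS) = 588.6/(325.8·2.79) = 0.6475.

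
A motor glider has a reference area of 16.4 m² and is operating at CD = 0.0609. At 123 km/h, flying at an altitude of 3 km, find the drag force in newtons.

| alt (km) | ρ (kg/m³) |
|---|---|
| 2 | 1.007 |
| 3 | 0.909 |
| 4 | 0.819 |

At 3 km, from the table: ρ = 0.909 kg/m³.
Convert speed: v = 123 km/h ÷ 3.6 = 34.17 m/s.
D = ½ρv²S·CD = ½ × 0.909 × 34.17² × 16.4 × 0.0609 = 530 N

D = 530 N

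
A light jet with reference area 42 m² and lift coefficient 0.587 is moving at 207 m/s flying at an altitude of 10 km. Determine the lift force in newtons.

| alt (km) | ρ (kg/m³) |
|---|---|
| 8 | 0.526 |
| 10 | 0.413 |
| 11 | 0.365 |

L = 2.18×10^5 N

At 10 km, from the table: ρ = 0.413 kg/m³.
L = ½ρv²S·CL = ½ × 0.413 × 207² × 42 × 0.587 = 2.18×10^5 N ≈ 218 kN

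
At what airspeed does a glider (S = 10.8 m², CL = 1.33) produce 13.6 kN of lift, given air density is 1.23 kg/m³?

L = ½ρv²S·CL ⇒ v = √(2L/(ρ·S·CL))
v = √(2 × 13600 / (1.23 × 10.8 × 1.33)) = √1540 = 39.2 m/s

v = 39.2 m/s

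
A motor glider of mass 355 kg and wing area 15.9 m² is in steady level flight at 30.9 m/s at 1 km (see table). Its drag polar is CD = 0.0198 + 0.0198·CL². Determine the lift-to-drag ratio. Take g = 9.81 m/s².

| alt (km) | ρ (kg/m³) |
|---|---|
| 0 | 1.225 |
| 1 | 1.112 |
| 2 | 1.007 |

At 1 km, from the table: ρ = 1.112 kg/m³.
Weight W = mg = 355 × 9.81 = 3482.6 N; in level flight L = W.
Dynamic pressure q = 0.5 × 1.112 × 30.9² = 530.9 Pa.
Required CL = L/(qS) = 3482.6/(530.9·15.9) = 0.4126.
CD = 0.0198 + 0.0198 × 0.4126² = 0.02317.
L/D = CL/CD = 0.4126 / 0.02317 = 17.8

L/D = 17.8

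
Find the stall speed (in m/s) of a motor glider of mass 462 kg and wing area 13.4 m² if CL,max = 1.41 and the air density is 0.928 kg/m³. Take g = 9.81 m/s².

At stall, lift equals weight: L = W = m·g = 462 × 9.81 = 4532 N.
V_stall = √(2W/(ρ·S·CL,max)) = √(2 × 4532 / (0.928 × 13.4 × 1.41))
V_stall = √517 = 22.7 m/s

V_stall = 22.7 m/s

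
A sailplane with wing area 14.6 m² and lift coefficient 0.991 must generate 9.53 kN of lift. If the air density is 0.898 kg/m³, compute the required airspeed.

L = ½ρv²S·CL ⇒ v = √(2L/(ρ·S·CL))
v = √(2 × 9530 / (0.898 × 14.6 × 0.991)) = √1467 = 38.3 m/s

v = 38.3 m/s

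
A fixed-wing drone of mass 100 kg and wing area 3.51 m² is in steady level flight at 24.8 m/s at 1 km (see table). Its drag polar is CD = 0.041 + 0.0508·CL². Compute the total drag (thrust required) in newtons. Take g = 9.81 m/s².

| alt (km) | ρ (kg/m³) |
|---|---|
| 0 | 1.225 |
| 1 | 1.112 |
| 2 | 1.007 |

At 1 km, from the table: ρ = 1.112 kg/m³.
In steady level flight, lift balances weight: W = mg = 100 × 9.81 = 981 N.
q = ½ρv² = ½ × 1.112 × 24.8² = 342 Pa.
Required CL = L/(qS) = 981/(342·3.51) = 0.8173.
CD = 0.041 + 0.0508 × 0.8173² = 0.07493.
D = q·S·CD = 342 × 3.51 × 0.07493 = 89.94 N

D = 89.9 N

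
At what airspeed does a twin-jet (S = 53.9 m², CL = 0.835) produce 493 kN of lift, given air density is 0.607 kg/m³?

v = 190 m/s

L = ½ρv²S·CL ⇒ v = √(2L/(ρ·S·CL))
v = √(2 × 4.93×10^5 / (0.607 × 53.9 × 0.835)) = √36090 = 190 m/s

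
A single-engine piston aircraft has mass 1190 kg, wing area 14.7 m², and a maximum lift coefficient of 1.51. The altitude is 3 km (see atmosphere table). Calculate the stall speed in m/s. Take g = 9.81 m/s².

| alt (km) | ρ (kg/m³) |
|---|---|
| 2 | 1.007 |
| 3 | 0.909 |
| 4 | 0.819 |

At 3 km, from the table: ρ = 0.909 kg/m³.
Stall occurs when L = W at CL,max. W = mg = 1190 × 9.81 = 11670 N.
V_stall = √(2W/(ρ·S·CL,max)) = √(2 × 11670 / (0.909 × 14.7 × 1.51))
V_stall = √1157 = 34 m/s

V_stall = 34 m/s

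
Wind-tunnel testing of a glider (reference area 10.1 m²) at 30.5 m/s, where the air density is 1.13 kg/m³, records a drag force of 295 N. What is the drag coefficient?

CD = 0.0556

From D = ½ρv²S·CD, rearranging gives CD = 2D/(ρv²S).
CD = 2 × 295 / (1.13 × 30.5² × 10.1) = 0.0556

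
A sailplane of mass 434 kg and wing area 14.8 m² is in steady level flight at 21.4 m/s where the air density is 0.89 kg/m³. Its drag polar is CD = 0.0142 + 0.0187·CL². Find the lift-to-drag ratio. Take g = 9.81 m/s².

L/D = 27.4

Weight W = mg = 434 × 9.81 = 4257.5 N; in level flight L = W.
Dynamic pressure q = 0.5 × 0.89 × 21.4² = 203.8 Pa.
CL = W/(q·S) = 4257.5 / (203.8 × 14.8) = 1.412.
CD = 0.0142 + 0.0187 × 1.412² = 0.05146.
L/D = CL/CD = 1.412 / 0.05146 = 27.4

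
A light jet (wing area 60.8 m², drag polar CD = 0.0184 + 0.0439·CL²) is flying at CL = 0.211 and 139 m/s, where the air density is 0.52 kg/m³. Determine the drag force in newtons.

CD = 0.0184 + 0.0439 × 0.211² = 0.02035
D = ½ρv²S·CD = ½ × 0.52 × 139² × 60.8 × 0.02035 = 6220 N

D = 6220 N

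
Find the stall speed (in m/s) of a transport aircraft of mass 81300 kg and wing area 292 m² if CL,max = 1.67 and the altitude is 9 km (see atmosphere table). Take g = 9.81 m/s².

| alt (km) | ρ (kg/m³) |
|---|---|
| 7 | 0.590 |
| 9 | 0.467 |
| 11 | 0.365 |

At 9 km, from the table: ρ = 0.467 kg/m³.
Stall occurs when L = W at CL,max. W = mg = 81300 × 9.81 = 7.976×10^5 N.
From L = ½ρV²S·CL,max = W: V_stall = √(2W/(ρSCL,max)) = √(2·7.976×10^5/(0.467·292·1.67))
V_stall = √7004 = 83.7 m/s

V_stall = 83.7 m/s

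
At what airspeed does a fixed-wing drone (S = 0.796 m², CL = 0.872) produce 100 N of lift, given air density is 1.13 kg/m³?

L = ½ρv²S·CL ⇒ v = √(2L/(ρ·S·CL))
v = √(2 × 100 / (1.13 × 0.796 × 0.872)) = √255 = 16 m/s

v = 16 m/s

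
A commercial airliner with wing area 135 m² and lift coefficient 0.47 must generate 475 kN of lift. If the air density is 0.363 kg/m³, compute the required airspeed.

L = ½ρv²S·CL ⇒ v = √(2L/(ρ·S·CL))
v = √(2 × 4.75×10^5 / (0.363 × 135 × 0.47)) = √41250 = 203 m/s

v = 203 m/s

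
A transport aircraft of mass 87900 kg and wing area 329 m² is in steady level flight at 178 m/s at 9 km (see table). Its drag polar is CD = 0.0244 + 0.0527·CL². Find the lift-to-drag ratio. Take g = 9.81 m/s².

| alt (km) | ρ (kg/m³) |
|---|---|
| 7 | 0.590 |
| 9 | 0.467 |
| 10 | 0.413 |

At 9 km, from the table: ρ = 0.467 kg/m³.
Weight W = mg = 87900 × 9.81 = 8.623×10^5 N; in level flight L = W.
q = ½ρv² = ½ × 0.467 × 178² = 7398 Pa.
CL = W/(q·S) = 8.623×10^5 / (7398 × 329) = 0.3543.
CD = 0.0244 + 0.0527 × 0.3543² = 0.03101.
L/D = CL/CD = 0.3543 / 0.03101 = 11.4

L/D = 11.4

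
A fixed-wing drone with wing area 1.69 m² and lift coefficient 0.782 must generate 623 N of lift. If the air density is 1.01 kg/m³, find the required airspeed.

L = ½ρv²S·CL ⇒ v = √(2L/(ρ·S·CL))
v = √(2 × 623 / (1.01 × 1.69 × 0.782)) = √933.5 = 30.6 m/s

v = 30.6 m/s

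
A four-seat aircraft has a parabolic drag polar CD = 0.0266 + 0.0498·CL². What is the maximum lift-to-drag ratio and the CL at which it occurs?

(L/D)max = 13.7, at CL = 0.731

For CD = CD0 + K·CL², (L/D)max occurs at CL* = √(CD0/K) and equals 1/(2√(K·CD0)).
(L/D)max = 1/(2√(0.0498 × 0.0266)) = 1/(2 × 0.0364) = 13.7
CL* = √(0.0266/0.0498) = 0.731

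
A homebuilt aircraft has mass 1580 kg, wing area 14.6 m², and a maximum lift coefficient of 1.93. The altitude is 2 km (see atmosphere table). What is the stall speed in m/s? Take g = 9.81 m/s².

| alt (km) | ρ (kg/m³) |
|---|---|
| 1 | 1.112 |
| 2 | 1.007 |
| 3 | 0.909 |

At 2 km, from the table: ρ = 1.007 kg/m³.
Weight W = mg = 1580 × 9.81 = 15500 N.
From L = ½ρV²S·CL,max = W: V_stall = √(2W/(ρSCL,max)) = √(2·15500/(1.007·14.6·1.93))
V_stall = √1092 = 33.1 m/s

V_stall = 33.1 m/s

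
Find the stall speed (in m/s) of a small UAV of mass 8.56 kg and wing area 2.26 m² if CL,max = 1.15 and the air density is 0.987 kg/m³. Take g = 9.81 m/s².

Stall occurs when L = W at CL,max. W = mg = 8.56 × 9.81 = 83.97 N.
From L = ½ρV²S·CL,max = W: V_stall = √(2W/(ρSCL,max)) = √(2·83.97/(0.987·2.26·1.15))
V_stall = √65.47 = 8.09 m/s

V_stall = 8.09 m/s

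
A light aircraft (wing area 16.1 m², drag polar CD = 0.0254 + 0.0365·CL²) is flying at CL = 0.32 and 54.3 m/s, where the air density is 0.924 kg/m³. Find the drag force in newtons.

D = 639 N

CD = 0.0254 + 0.0365 × 0.32² = 0.02914
D = ½ρv²S·CD = ½ × 0.924 × 54.3² × 16.1 × 0.02914 = 639 N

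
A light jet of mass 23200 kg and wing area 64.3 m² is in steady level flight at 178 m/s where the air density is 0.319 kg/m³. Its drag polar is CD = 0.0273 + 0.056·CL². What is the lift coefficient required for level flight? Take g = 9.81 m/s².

Weight W = mg = 23200 × 9.81 = 2.2759×10^5 N; in level flight L = W.
q = ½ρv² = ½ × 0.319 × 178² = 5054 Pa.
CL = W/(q·S) = 2.2759×10^5 / (5054 × 64.3) = 0.7004.

CL = 0.7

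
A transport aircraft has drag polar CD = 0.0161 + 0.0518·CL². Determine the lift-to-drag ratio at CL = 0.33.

CD = 0.0161 + 0.0518 × 0.33² = 0.02174
L/D = CL/CD = 0.33 / 0.02174 = 15.2

L/D = 15.2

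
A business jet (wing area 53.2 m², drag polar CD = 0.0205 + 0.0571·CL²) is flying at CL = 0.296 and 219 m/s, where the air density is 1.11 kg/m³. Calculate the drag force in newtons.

CD = 0.0205 + 0.0571 × 0.296² = 0.0255
D = ½ρv²S·CD = ½ × 1.11 × 219² × 53.2 × 0.0255 = 36100 N

D = 36100 N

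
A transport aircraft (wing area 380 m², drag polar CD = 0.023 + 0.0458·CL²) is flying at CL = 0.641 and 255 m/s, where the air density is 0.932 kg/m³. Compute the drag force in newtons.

D = 4.82×10^5 N

CD = 0.023 + 0.0458 × 0.641² = 0.04182
D = ½ρv²S·CD = ½ × 0.932 × 255² × 380 × 0.04182 = 4.82×10^5 N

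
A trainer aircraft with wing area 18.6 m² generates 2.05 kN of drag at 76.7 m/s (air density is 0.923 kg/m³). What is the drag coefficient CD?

CD = 0.0406

From D = ½ρv²S·CD, rearranging gives CD = 2D/(ρv²S).
CD = 2 × 2050 / (0.923 × 76.7² × 18.6) = 0.0406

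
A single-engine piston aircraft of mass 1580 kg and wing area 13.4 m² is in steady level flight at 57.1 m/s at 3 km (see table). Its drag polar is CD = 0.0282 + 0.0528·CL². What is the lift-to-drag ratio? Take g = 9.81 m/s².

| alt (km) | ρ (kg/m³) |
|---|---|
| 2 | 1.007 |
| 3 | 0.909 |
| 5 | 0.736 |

At 3 km, from the table: ρ = 0.909 kg/m³.
In steady level flight, lift balances weight: W = mg = 1580 × 9.81 = 15500 N.
Dynamic pressure q = 0.5 × 0.909 × 57.1² = 1482 Pa.
CL = 2W/(ρv²S) = 2×15500/(0.909×57.1²×13.4) = 0.7806.
CD = 0.0282 + 0.0528 × 0.7806² = 0.06037.
L/D = CL/CD = 0.7806 / 0.06037 = 12.9

L/D = 12.9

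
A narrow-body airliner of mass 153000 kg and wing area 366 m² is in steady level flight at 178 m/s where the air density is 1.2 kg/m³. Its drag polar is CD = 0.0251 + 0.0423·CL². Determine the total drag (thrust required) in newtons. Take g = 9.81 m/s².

In steady level flight, lift balances weight: W = mg = 153000 × 9.81 = 1.5009×10^6 N.
Dynamic pressure q = 0.5 × 1.2 × 178² = 19010 Pa.
CL = W/(q·S) = 1.5009×10^6 / (19010 × 366) = 0.2157.
CD = 0.0251 + 0.0423 × 0.2157² = 0.02707.
D = q·S·CD = 19010 × 366 × 0.02707 = 1.883×10^5 N

D = 1.88×10^5 N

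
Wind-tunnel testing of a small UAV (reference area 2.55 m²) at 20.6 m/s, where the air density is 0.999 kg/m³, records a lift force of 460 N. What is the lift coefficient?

CL = 0.851

From L = ½ρv²S·CL, rearranging gives CL = 2L/(ρv²S).
CL = 2 × 460 / (0.999 × 20.6² × 2.55) = 0.851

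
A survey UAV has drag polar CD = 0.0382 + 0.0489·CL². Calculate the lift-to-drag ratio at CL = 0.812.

L/D = 11.5

CD = 0.0382 + 0.0489 × 0.812² = 0.07044
L/D = CL/CD = 0.812 / 0.07044 = 11.5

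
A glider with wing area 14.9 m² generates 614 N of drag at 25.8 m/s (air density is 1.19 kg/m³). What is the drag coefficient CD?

CD = 0.104

From D = ½ρv²S·CD, rearranging gives CD = 2D/(ρv²S).
CD = 2 × 614 / (1.19 × 25.8² × 14.9) = 0.104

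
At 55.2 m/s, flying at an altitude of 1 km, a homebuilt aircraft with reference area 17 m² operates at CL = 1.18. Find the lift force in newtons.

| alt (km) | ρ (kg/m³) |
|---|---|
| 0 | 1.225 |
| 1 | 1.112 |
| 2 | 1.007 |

L = 34000 N

At 1 km, from the table: ρ = 1.112 kg/m³.
L = ½ρv²S·CL = ½ × 1.112 × 55.2² × 17 × 1.18 = 34000 N ≈ 34 kN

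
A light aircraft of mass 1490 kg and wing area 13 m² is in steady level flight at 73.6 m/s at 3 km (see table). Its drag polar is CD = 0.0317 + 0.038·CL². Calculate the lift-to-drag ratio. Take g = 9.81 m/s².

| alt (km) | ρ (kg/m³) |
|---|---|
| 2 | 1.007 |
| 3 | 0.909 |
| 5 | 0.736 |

L/D = 11.5

At 3 km, from the table: ρ = 0.909 kg/m³.
Weight W = mg = 1490 × 9.81 = 14617 N; in level flight L = W.
q = ½ρv² = ½ × 0.909 × 73.6² = 2462 Pa.
Required CL = L/(qS) = 14617/(2462·13) = 0.4567.
CD = 0.0317 + 0.038 × 0.4567² = 0.03963.
L/D = CL/CD = 0.4567 / 0.03963 = 11.5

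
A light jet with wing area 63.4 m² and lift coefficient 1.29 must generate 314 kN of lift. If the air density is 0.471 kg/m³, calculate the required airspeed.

L = ½ρv²S·CL ⇒ v = √(2L/(ρ·S·CL))
v = √(2 × 3.14×10^5 / (0.471 × 63.4 × 1.29)) = √16300 = 128 m/s

v = 128 m/s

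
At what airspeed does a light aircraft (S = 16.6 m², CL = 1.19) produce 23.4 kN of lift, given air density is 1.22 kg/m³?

L = ½ρv²S·CL ⇒ v = √(2L/(ρ·S·CL))
v = √(2 × 23400 / (1.22 × 16.6 × 1.19)) = √1942 = 44.1 m/s

v = 44.1 m/s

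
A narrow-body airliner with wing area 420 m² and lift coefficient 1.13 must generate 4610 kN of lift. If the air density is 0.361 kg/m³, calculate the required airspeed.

L = ½ρv²S·CL ⇒ v = √(2L/(ρ·S·CL))
v = √(2 × 4.61×10^6 / (0.361 × 420 × 1.13)) = √53810 = 232 m/s

v = 232 m/s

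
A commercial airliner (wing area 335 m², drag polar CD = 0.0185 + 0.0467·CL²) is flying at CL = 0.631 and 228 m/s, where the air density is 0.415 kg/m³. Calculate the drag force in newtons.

D = 1.34×10^5 N

CD = 0.0185 + 0.0467 × 0.631² = 0.03709
D = ½ρv²S·CD = ½ × 0.415 × 228² × 335 × 0.03709 = 1.34×10^5 N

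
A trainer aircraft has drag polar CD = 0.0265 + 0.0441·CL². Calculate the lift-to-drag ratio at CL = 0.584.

L/D = 14.1

CD = 0.0265 + 0.0441 × 0.584² = 0.04154
L/D = CL/CD = 0.584 / 0.04154 = 14.1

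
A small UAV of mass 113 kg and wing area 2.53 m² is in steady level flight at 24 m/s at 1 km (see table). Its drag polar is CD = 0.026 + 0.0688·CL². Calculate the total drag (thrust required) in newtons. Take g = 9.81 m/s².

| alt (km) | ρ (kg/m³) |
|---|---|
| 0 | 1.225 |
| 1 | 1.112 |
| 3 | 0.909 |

At 1 km, from the table: ρ = 1.112 kg/m³.
Level flight ⇒ L = W = m·g = 113 × 9.81 = 1108.5 N.
q = ½ρv² = ½ × 1.112 × 24² = 320.3 Pa.
Required CL = L/(qS) = 1108.5/(320.3·2.53) = 1.368.
CD = 0.026 + 0.0688 × 1.368² = 0.1548.
D = q·S·CD = 320.3 × 2.53 × 0.1548 = 125.4 N

D = 125 N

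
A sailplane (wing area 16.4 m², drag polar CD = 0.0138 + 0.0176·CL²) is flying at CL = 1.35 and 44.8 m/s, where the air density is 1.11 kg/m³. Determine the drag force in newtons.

D = 838 N

CD = 0.0138 + 0.0176 × 1.35² = 0.04588
D = ½ρv²S·CD = ½ × 1.11 × 44.8² × 16.4 × 0.04588 = 838 N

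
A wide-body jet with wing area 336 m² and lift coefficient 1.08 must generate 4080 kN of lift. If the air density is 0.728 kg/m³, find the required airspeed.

L = ½ρv²S·CL ⇒ v = √(2L/(ρ·S·CL))
v = √(2 × 4.08×10^6 / (0.728 × 336 × 1.08)) = √30890 = 176 m/s

v = 176 m/s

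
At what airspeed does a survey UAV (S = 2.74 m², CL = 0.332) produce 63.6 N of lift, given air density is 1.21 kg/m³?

v = 10.7 m/s

L = ½ρv²S·CL ⇒ v = √(2L/(ρ·S·CL))
v = √(2 × 63.6 / (1.21 × 2.74 × 0.332)) = √115.6 = 10.7 m/s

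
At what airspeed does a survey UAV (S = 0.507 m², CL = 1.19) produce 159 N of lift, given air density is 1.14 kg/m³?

L = ½ρv²S·CL ⇒ v = √(2L/(ρ·S·CL))
v = √(2 × 159 / (1.14 × 0.507 × 1.19)) = √462.3 = 21.5 m/s

v = 21.5 m/s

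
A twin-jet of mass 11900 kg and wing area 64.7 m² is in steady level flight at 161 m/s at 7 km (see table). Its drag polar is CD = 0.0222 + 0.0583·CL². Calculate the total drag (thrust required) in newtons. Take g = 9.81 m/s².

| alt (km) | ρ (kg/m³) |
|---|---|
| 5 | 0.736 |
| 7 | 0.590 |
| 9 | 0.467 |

At 7 km, from the table: ρ = 0.590 kg/m³.
Weight W = mg = 11900 × 9.81 = 1.1674×10^5 N; in level flight L = W.
Dynamic pressure q = 0.5 × 0.59 × 161² = 7647 Pa.
CL = 2W/(ρv²S) = 2×1.1674×10^5/(0.59×161²×64.7) = 0.236.
CD = 0.0222 + 0.0583 × 0.236² = 0.02545.
D = q·S·CD = 7647 × 64.7 × 0.02545 = 12590 N

D = 12600 N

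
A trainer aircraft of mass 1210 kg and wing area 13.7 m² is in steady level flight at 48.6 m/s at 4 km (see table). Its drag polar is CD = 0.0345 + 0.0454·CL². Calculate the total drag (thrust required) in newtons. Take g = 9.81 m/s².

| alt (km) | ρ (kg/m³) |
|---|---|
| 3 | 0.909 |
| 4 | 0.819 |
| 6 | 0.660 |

D = 940 N

At 4 km, from the table: ρ = 0.819 kg/m³.
In steady level flight, lift balances weight: W = mg = 1210 × 9.81 = 11870 N.
q = ½ρv² = ½ × 0.819 × 48.6² = 967.2 Pa.
CL = 2W/(ρv²S) = 2×11870/(0.819×48.6²×13.7) = 0.8958.
CD = 0.0345 + 0.0454 × 0.8958² = 0.07093.
D = q·S·CD = 967.2 × 13.7 × 0.07093 = 939.9 N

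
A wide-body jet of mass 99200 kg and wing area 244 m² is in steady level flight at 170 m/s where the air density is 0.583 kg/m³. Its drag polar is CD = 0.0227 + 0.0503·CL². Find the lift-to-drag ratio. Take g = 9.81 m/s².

In steady level flight, lift balances weight: W = mg = 99200 × 9.81 = 9.7315×10^5 N.
q = ½ρv² = ½ × 0.583 × 170² = 8424 Pa.
Required CL = L/(qS) = 9.7315×10^5/(8424·244) = 0.4734.
CD = 0.0227 + 0.0503 × 0.4734² = 0.03397.
L/D = CL/CD = 0.4734 / 0.03397 = 13.9

L/D = 13.9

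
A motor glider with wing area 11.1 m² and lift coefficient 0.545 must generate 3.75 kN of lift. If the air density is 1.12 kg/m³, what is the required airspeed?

v = 33.3 m/s

L = ½ρv²S·CL ⇒ v = √(2L/(ρ·S·CL))
v = √(2 × 3750 / (1.12 × 11.1 × 0.545)) = √1107 = 33.3 m/s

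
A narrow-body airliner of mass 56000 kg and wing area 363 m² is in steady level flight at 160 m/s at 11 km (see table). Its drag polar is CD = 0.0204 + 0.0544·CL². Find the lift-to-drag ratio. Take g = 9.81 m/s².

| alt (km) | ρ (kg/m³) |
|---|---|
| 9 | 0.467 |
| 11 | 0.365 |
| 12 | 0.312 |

L/D = 12.4

At 11 km, from the table: ρ = 0.365 kg/m³.
Weight W = mg = 56000 × 9.81 = 5.4936×10^5 N; in level flight L = W.
q = ½ρv² = ½ × 0.365 × 160² = 4672 Pa.
Required CL = L/(qS) = 5.4936×10^5/(4672·363) = 0.3239.
CD = 0.0204 + 0.0544 × 0.3239² = 0.02611.
L/D = CL/CD = 0.3239 / 0.02611 = 12.4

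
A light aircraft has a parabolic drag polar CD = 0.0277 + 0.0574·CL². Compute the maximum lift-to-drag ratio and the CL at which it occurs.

(L/D)max = 12.5, at CL = 0.695

For CD = CD0 + K·CL², (L/D)max occurs at CL* = √(CD0/K) and equals 1/(2√(K·CD0)).
(L/D)max = 1/(2√(0.0574 × 0.0277)) = 1/(2 × 0.03987) = 12.5
CL* = √(0.0277/0.0574) = 0.695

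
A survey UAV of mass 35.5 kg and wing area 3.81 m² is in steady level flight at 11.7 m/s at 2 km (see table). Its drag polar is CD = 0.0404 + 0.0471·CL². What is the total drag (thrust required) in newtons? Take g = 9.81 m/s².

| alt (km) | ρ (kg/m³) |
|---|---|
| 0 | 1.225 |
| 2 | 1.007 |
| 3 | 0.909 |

At 2 km, from the table: ρ = 1.007 kg/m³.
In steady level flight, lift balances weight: W = mg = 35.5 × 9.81 = 348.25 N.
q = ½ρv² = ½ × 1.007 × 11.7² = 68.92 Pa.
CL = 2W/(ρv²S) = 2×348.25/(1.007×11.7²×3.81) = 1.326.
CD = 0.0404 + 0.0471 × 1.326² = 0.1232.
D = q·S·CD = 68.92 × 3.81 × 0.1232 = 32.36 N

D = 32.4 N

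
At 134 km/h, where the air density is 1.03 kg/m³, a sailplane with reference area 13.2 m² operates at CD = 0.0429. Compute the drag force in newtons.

D = 404 N

Convert speed: v = 134 km/h ÷ 3.6 = 37.22 m/s.
Dynamic pressure q = ½ρv² = ½ × 1.03 × 37.22² = 713.5 Pa.
D = q·S·CD = 713.5 × 13.2 × 0.0429 = 404 N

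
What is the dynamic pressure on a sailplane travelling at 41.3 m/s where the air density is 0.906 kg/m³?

q = ½ρv² = ½ × 0.906 × 41.3² = 773 Pa

q = 773 Pa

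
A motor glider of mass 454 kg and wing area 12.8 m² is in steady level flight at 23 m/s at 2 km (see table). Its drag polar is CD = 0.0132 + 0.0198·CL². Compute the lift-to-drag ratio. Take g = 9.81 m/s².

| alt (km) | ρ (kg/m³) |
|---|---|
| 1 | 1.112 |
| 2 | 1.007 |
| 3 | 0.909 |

L/D = 27.8

At 2 km, from the table: ρ = 1.007 kg/m³.
In steady level flight, lift balances weight: W = mg = 454 × 9.81 = 4453.7 N.
Dynamic pressure q = 0.5 × 1.007 × 23² = 266.4 Pa.
CL = 2W/(ρv²S) = 2×4453.7/(1.007×23²×12.8) = 1.306.
CD = 0.0132 + 0.0198 × 1.306² = 0.04699.
L/D = CL/CD = 1.306 / 0.04699 = 27.8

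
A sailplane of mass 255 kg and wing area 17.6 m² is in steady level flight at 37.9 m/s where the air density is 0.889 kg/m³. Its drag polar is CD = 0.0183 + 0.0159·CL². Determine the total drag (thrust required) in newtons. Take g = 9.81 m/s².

Level flight ⇒ L = W = m·g = 255 × 9.81 = 2501.6 N.
q = ½ρv² = ½ × 0.889 × 37.9² = 638.5 Pa.
Required CL = L/(qS) = 2501.6/(638.5·17.6) = 0.2226.
CD = 0.0183 + 0.0159 × 0.2226² = 0.01909.
D = q·S·CD = 638.5 × 17.6 × 0.01909 = 214.5 N

D = 214 N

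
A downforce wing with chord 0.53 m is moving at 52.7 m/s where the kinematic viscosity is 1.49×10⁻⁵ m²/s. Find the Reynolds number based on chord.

Re = v·c/ν = 52.7 × 0.53 / (1.49×10⁻⁵) = 1.87×10^6

Re = 1.87×10^6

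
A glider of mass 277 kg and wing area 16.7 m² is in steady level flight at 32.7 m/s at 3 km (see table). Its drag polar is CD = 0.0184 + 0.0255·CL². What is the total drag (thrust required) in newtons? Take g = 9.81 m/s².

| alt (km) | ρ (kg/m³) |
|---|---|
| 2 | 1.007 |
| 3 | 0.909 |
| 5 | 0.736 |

D = 173 N

At 3 km, from the table: ρ = 0.909 kg/m³.
Level flight ⇒ L = W = m·g = 277 × 9.81 = 2717.4 N.
Dynamic pressure q = 0.5 × 0.909 × 32.7² = 486 Pa.
Required CL = L/(qS) = 2717.4/(486·16.7) = 0.3348.
CD = 0.0184 + 0.0255 × 0.3348² = 0.02126.
D = q·S·CD = 486 × 16.7 × 0.02126 = 172.5 N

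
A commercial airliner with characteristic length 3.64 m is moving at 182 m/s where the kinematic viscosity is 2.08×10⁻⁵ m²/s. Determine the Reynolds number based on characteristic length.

Re = v·c/ν = 182 × 3.64 / (2.08×10⁻⁵) = 3.18×10^7

Re = 3.18×10^7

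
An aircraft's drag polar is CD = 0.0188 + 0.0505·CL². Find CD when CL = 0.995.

CD = 0.0688

CD = 0.0188 + 0.0505 × 0.995² = 0.0188 + 0.05 = 0.0688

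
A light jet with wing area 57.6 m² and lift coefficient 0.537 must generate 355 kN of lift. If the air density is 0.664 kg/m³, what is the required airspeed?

v = 186 m/s

L = ½ρv²S·CL ⇒ v = √(2L/(ρ·S·CL))
v = √(2 × 3.55×10^5 / (0.664 × 57.6 × 0.537)) = √34570 = 186 m/s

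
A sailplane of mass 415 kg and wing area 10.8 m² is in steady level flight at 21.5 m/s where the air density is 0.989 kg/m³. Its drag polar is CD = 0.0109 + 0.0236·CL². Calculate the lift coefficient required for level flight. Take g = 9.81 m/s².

CL = 1.65

Weight W = mg = 415 × 9.81 = 4071.2 N; in level flight L = W.
q = ½ρv² = ½ × 0.989 × 21.5² = 228.6 Pa.
Required CL = L/(qS) = 4071.2/(228.6·10.8) = 1.649.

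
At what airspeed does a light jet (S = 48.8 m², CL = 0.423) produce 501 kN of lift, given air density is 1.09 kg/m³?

L = ½ρv²S·CL ⇒ v = √(2L/(ρ·S·CL))
v = √(2 × 5.01×10^5 / (1.09 × 48.8 × 0.423)) = √44530 = 211 m/s

v = 211 m/s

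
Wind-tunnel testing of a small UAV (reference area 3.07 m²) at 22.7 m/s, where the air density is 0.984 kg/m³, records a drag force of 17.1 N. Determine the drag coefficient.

CD = 0.022

From D = ½ρv²S·CD, rearranging gives CD = 2D/(ρv²S).
CD = 2 × 17.1 / (0.984 × 22.7² × 3.07) = 0.022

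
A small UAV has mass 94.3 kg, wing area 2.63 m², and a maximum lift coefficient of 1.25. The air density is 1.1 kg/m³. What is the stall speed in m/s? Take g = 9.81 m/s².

V_stall = 22.6 m/s

At stall, lift equals weight: L = W = m·g = 94.3 × 9.81 = 925.1 N.
From L = ½ρV²S·CL,max = W: V_stall = √(2W/(ρSCL,max)) = √(2·925.1/(1.1·2.63·1.25))
V_stall = √511.6 = 22.6 m/s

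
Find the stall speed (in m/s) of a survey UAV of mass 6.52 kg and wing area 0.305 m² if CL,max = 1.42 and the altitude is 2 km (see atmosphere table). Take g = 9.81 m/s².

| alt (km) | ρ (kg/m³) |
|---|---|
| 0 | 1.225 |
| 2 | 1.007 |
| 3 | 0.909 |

At 2 km, from the table: ρ = 1.007 kg/m³.
At stall, lift equals weight: L = W = m·g = 6.52 × 9.81 = 63.96 N.
V_stall = √(2W/(ρ·S·CL,max)) = √(2 × 63.96 / (1.007 × 0.305 × 1.42))
V_stall = √293.3 = 17.1 m/s

V_stall = 17.1 m/s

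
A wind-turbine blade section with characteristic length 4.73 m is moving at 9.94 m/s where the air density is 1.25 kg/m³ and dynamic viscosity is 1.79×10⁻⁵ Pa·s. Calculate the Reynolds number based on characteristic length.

Re = ρ·v·c/μ = 1.25 × 9.94 × 4.73 / (1.79×10⁻⁵) = 3.28×10^6

Re = 3.28×10^6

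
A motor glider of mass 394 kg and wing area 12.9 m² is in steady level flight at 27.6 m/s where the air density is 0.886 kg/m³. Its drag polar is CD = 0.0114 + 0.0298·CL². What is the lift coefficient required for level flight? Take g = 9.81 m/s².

Level flight ⇒ L = W = m·g = 394 × 9.81 = 3865.1 N.
Dynamic pressure q = 0.5 × 0.886 × 27.6² = 337.5 Pa.
CL = W/(q·S) = 3865.1 / (337.5 × 12.9) = 0.8879.

CL = 0.888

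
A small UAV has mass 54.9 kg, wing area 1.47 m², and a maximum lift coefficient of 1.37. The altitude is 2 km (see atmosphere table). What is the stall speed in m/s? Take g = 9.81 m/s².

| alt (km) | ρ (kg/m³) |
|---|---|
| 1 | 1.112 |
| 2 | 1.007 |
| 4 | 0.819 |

V_stall = 23 m/s

At 2 km, from the table: ρ = 1.007 kg/m³.
At stall, lift equals weight: L = W = m·g = 54.9 × 9.81 = 538.6 N.
From L = ½ρV²S·CL,max = W: V_stall = √(2W/(ρSCL,max)) = √(2·538.6/(1.007·1.47·1.37))
V_stall = √531.1 = 23 m/s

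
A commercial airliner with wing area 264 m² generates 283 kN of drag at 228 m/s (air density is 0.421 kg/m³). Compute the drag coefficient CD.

From D = ½ρv²S·CD, rearranging gives CD = 2D/(ρv²S).
CD = 2 × 2.83×10^5 / (0.421 × 228² × 264) = 0.098

CD = 0.098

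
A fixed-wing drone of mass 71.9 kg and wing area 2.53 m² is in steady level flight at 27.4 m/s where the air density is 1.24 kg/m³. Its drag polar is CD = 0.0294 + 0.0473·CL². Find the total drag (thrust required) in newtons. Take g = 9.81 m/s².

In steady level flight, lift balances weight: W = mg = 71.9 × 9.81 = 705.34 N.
Dynamic pressure q = 0.5 × 1.24 × 27.4² = 465.5 Pa.
CL = W/(q·S) = 705.34 / (465.5 × 2.53) = 0.5989.
CD = 0.0294 + 0.0473 × 0.5989² = 0.04637.
D = q·S·CD = 465.5 × 2.53 × 0.04637 = 54.6 N

D = 54.6 N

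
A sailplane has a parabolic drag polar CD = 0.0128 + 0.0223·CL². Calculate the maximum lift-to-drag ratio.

(L/D)max = 29.6

For CD = CD0 + K·CL², (L/D)max occurs at CL* = √(CD0/K) and equals 1/(2√(K·CD0)).
(L/D)max = 1/(2√(0.0223 × 0.0128)) = 1/(2 × 0.01689) = 29.6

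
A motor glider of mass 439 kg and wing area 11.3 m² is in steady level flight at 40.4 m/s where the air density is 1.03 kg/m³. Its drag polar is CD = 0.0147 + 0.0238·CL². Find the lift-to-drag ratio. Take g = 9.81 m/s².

Level flight ⇒ L = W = m·g = 439 × 9.81 = 4306.6 N.
Dynamic pressure q = 0.5 × 1.03 × 40.4² = 840.6 Pa.
Required CL = L/(qS) = 4306.6/(840.6·11.3) = 0.4534.
CD = 0.0147 + 0.0238 × 0.4534² = 0.01959.
L/D = CL/CD = 0.4534 / 0.01959 = 23.1

L/D = 23.1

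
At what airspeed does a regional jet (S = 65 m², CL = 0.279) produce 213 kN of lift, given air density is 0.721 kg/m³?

L = ½ρv²S·CL ⇒ v = √(2L/(ρ·S·CL))
v = √(2 × 2.13×10^5 / (0.721 × 65 × 0.279)) = √32580 = 181 m/s

v = 181 m/s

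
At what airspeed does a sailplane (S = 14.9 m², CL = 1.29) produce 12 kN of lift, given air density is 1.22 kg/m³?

v = 32 m/s

L = ½ρv²S·CL ⇒ v = √(2L/(ρ·S·CL))
v = √(2 × 12000 / (1.22 × 14.9 × 1.29)) = √1023 = 32 m/s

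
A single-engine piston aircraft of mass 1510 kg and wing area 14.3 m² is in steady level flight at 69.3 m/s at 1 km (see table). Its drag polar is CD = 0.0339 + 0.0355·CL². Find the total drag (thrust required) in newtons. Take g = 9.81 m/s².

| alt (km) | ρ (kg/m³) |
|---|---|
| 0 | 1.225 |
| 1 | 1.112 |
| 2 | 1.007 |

D = 1500 N

At 1 km, from the table: ρ = 1.112 kg/m³.
Level flight ⇒ L = W = m·g = 1510 × 9.81 = 14813 N.
q = ½ρv² = ½ × 1.112 × 69.3² = 2670 Pa.
CL = W/(q·S) = 14813 / (2670 × 14.3) = 0.3879.
CD = 0.0339 + 0.0355 × 0.3879² = 0.03924.
D = q·S·CD = 2670 × 14.3 × 0.03924 = 1498 N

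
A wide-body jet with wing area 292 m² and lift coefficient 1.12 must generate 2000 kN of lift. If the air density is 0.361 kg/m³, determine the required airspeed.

v = 184 m/s

L = ½ρv²S·CL ⇒ v = √(2L/(ρ·S·CL))
v = √(2 × 2×10^6 / (0.361 × 292 × 1.12)) = √33880 = 184 m/s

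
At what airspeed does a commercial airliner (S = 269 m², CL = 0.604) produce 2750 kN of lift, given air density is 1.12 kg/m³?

L = ½ρv²S·CL ⇒ v = √(2L/(ρ·S·CL))
v = √(2 × 2.75×10^6 / (1.12 × 269 × 0.604)) = √30220 = 174 m/s

v = 174 m/s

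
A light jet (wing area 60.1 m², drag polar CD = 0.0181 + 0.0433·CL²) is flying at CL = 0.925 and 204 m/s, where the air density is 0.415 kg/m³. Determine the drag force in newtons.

D = 28600 N

CD = 0.0181 + 0.0433 × 0.925² = 0.05515
D = ½ρv²S·CD = ½ × 0.415 × 204² × 60.1 × 0.05515 = 28600 N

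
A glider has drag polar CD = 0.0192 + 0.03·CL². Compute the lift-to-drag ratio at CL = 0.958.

L/D = 20.5

CD = 0.0192 + 0.03 × 0.958² = 0.04673
L/D = CL/CD = 0.958 / 0.04673 = 20.5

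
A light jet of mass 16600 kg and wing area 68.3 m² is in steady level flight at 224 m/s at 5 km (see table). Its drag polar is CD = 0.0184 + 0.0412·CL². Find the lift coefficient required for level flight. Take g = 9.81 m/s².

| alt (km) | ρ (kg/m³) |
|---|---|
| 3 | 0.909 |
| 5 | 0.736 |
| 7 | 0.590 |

At 5 km, from the table: ρ = 0.736 kg/m³.
Weight W = mg = 16600 × 9.81 = 1.6285×10^5 N; in level flight L = W.
Dynamic pressure q = 0.5 × 0.736 × 224² = 18460 Pa.
CL = 2W/(ρv²S) = 2×1.6285×10^5/(0.736×224²×68.3) = 0.1291.

CL = 0.129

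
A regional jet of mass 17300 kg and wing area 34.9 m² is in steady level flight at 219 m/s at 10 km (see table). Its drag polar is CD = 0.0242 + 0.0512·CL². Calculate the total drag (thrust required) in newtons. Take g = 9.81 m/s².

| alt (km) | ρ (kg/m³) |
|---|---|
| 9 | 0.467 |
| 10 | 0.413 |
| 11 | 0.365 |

D = 12600 N

At 10 km, from the table: ρ = 0.413 kg/m³.
In steady level flight, lift balances weight: W = mg = 17300 × 9.81 = 1.6971×10^5 N.
Dynamic pressure q = 0.5 × 0.413 × 219² = 9904 Pa.
CL = 2W/(ρv²S) = 2×1.6971×10^5/(0.413×219²×34.9) = 0.491.
CD = 0.0242 + 0.0512 × 0.491² = 0.03654.
D = q·S·CD = 9904 × 34.9 × 0.03654 = 12630 N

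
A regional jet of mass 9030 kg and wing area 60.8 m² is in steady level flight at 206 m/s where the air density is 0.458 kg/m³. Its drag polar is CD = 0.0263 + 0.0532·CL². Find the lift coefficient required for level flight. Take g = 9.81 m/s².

Level flight ⇒ L = W = m·g = 9030 × 9.81 = 88584 N.
Dynamic pressure q = 0.5 × 0.458 × 206² = 9718 Pa.
CL = W/(q·S) = 88584 / (9718 × 60.8) = 0.1499.

CL = 0.15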